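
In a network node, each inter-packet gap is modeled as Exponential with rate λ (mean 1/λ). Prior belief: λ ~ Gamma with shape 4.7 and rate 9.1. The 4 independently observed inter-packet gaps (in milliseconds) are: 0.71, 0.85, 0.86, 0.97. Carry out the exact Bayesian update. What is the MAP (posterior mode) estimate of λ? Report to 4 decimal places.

With a Gamma(shape α, rate β) prior on the exponential rate λ, the posterior after n observations with total T = Σxᵢ is Gamma(α+n, β+T).
Sum of observations T = 3.39 milliseconds; n = 4.
Posterior: Gamma(4.7+4, 9.1+3.39) = Gamma(8.7, 12.49).
Mode = (α−1)/β = 0.6165.

0.6165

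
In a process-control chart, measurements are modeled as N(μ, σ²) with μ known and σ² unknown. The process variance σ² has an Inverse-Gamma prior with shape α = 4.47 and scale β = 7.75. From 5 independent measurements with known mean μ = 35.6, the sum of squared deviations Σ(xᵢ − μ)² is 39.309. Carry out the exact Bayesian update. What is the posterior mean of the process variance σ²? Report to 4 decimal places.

With known mean μ and an Inverse-Gamma(α, β) prior on σ², the Normal likelihood is conjugate: posterior is Inv-Gamma(α + n/2, β + Σ(xᵢ−μ)²/2).
Posterior: Inv-Gamma(4.47 + 5/2, 7.75 + 39.309/2) = Inv-Gamma(6.97, 27.4045).
E[σ²|data] = β/(α−1) = 27.4045/5.97 = 4.5904.

4.5904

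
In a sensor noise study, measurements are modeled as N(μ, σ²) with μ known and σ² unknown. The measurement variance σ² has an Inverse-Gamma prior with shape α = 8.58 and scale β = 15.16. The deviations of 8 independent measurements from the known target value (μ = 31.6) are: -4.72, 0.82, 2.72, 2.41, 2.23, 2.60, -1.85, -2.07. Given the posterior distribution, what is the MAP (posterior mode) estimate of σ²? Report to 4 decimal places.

3.1634

With known mean μ and an Inverse-Gamma(α, β) prior on σ², the Normal likelihood is conjugate: posterior is Inv-Gamma(α + n/2, β + Σ(xᵢ−μ)²/2).
Σ(xᵢ−μ)² = (-4.72)² + (0.82)² + (2.72)² + (2.41)² + (2.23)² + (2.60)² + (-1.85)² + (-2.07)² = 55.5976.
Posterior: Inv-Gamma(8.58 + 8/2, 15.16 + 55.5976/2) = Inv-Gamma(12.58, 42.95880).
Mode = β/(α+1) = 42.95880/13.58 = 3.1634.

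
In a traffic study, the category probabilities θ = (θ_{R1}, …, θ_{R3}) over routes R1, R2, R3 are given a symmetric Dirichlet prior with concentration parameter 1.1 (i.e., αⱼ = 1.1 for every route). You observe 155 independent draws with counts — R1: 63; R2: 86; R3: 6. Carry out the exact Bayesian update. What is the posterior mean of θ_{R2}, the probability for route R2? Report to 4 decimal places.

The Dirichlet prior is conjugate to the Multinomial likelihood: each posterior αⱼ = prior αⱼ + observed count nⱼ.
Posterior concentration: (64.1, 87.1, 7.1), total = 158.3.
E[θ_{R2}|data] = α_{R2}/Σα = 87.1/158.3 = 0.5502.

0.5502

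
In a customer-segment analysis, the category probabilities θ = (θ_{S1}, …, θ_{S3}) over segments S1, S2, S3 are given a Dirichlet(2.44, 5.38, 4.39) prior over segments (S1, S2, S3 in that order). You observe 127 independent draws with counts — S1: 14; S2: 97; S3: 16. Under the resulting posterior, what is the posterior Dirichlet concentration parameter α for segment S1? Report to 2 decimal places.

16.44

The Dirichlet prior is conjugate to the Multinomial likelihood: each posterior αⱼ = prior αⱼ + observed count nⱼ.
Posterior concentration: (16.44, 102.38, 20.39), total = 139.21.
α_{S1} = 2.44 + 14 = 16.44.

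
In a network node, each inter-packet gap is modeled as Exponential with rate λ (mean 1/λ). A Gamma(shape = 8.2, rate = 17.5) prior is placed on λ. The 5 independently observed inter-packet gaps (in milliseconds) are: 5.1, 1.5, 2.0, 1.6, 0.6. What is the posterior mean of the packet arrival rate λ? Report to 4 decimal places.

With a Gamma(shape α, rate β) prior on the exponential rate λ, the posterior after n observations with total T = Σxᵢ is Gamma(α+n, β+T).
Sum of observations T = 10.8 milliseconds; n = 5.
Posterior: Gamma(8.2+5, 17.5+10.8) = Gamma(13.2, 28.3).
Posterior mean of λ = α/β = 13.2/28.3 = 0.4664.

0.4664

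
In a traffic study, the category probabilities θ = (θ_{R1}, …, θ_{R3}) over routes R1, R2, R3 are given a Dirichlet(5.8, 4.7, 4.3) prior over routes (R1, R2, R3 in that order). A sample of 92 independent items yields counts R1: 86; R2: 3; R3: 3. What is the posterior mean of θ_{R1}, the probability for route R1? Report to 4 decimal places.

0.8596

The Dirichlet prior is conjugate to the Multinomial likelihood: each posterior αⱼ = prior αⱼ + observed count nⱼ.
Posterior concentration: (91.8, 7.7, 7.3), total = 106.8.
E[θ_{R1}|data] = α_{R1}/Σα = 91.8/106.8 = 0.8596.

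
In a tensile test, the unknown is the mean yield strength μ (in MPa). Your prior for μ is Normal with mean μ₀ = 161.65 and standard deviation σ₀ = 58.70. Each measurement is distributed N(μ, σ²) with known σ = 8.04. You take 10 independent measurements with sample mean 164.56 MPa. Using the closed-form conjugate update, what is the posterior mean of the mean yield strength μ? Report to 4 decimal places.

For Normal data with known variance σ², a Normal(μ₀, σ₀²) prior on μ is conjugate. Posterior precision = 1/σ₀² + n/σ²; posterior mean is the precision-weighted average of μ₀ and x̄.
n·x̄ = 10·164.56 = 1645.6.
σ₀² = 58.70² = 3445.69, σ² = 8.04² = 64.6416; σ² + n·σ₀² = 64.6416 + 10·3445.69 = 34521.5416.
Posterior mean = (μ₀/σ₀² + n·x̄/σ²)/(1/σ₀² + n/σ²) = (σ²·μ₀ + σ₀²·n·x̄)/(σ² + n·σ₀²) = (64.6416·161.65 + 3445.69·1645.6)/34521.5416 = 5680676.77864/34521.5416 = 164.5546.

164.5546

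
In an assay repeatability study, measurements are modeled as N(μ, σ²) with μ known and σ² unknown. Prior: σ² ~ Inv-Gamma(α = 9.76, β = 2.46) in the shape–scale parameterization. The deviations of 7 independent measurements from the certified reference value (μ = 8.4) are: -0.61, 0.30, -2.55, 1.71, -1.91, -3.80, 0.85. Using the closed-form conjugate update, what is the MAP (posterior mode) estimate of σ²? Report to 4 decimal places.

1.1788

With known mean μ and an Inverse-Gamma(α, β) prior on σ², the Normal likelihood is conjugate: posterior is Inv-Gamma(α + n/2, β + Σ(xᵢ−μ)²/2).
Σ(xᵢ−μ)² = (-0.61)² + (0.30)² + (-2.55)² + (1.71)² + (-1.91)² + (-3.80)² + (0.85)² = 28.6993.
Posterior: Inv-Gamma(9.76 + 7/2, 2.46 + 28.6993/2) = Inv-Gamma(13.26, 16.80965).
Mode = β/(α+1) = 16.80965/14.26 = 1.1788.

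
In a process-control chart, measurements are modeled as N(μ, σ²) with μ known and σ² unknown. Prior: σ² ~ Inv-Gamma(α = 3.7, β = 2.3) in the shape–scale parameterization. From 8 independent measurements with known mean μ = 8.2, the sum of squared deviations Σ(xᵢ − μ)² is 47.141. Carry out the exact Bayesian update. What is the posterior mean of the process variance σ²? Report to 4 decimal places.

3.8613

With known mean μ and an Inverse-Gamma(α, β) prior on σ², the Normal likelihood is conjugate: posterior is Inv-Gamma(α + n/2, β + Σ(xᵢ−μ)²/2).
Posterior: Inv-Gamma(3.7 + 8/2, 2.3 + 47.141/2) = Inv-Gamma(7.70, 25.8705).
E[σ²|data] = β/(α−1) = 25.8705/6.70 = 3.8613.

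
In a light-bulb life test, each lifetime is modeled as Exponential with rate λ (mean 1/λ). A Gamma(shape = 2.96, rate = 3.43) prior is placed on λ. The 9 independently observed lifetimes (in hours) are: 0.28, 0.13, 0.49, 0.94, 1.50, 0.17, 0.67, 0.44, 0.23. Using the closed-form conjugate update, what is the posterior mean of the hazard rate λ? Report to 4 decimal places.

With a Gamma(shape α, rate β) prior on the exponential rate λ, the posterior after n observations with total T = Σxᵢ is Gamma(α+n, β+T).
Sum of observations T = 4.85 hours; n = 9.
Posterior: Gamma(2.96+9, 3.43+4.85) = Gamma(11.96, 8.28).
Posterior mean of λ = α/β = 11.96/8.28 = 1.4444.

1.4444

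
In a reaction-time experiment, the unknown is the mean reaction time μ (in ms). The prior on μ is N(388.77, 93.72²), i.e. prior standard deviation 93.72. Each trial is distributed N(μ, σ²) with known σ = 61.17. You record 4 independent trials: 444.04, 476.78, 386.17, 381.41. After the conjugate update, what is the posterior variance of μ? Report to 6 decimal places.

For Normal data with known variance σ², a Normal(μ₀, σ₀²) prior on μ is conjugate. Posterior precision = 1/σ₀² + n/σ²; posterior mean is the precision-weighted average of μ₀ and x̄.
σ₀² = 93.72² = 8783.4384, σ² = 61.17² = 3741.7689; σ² + n·σ₀² = 3741.7689 + 4·8783.4384 = 38875.5225.
Posterior precision = 1/σ₀² + n/σ² = 1/8783.4384 + 4/3741.7689 = (σ² + n·σ₀²)/(σ₀²σ²) = 38875.5225/(8783.4384·3741.7689); posterior variance σₙ² = σ₀²σ²/(σ² + n·σ₀²) = 8783.4384·3741.7689/38875.5225 = 845.405914.

845.405914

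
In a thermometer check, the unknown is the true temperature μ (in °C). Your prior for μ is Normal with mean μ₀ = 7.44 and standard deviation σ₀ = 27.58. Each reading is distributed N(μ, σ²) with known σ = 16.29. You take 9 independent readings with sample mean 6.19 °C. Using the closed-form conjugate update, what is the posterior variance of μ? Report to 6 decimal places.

For Normal data with known variance σ², a Normal(μ₀, σ₀²) prior on μ is conjugate. Posterior precision = 1/σ₀² + n/σ²; posterior mean is the precision-weighted average of μ₀ and x̄.
σ₀² = 27.58² = 760.6564, σ² = 16.29² = 265.3641; σ² + n·σ₀² = 265.3641 + 9·760.6564 = 7111.2717.
Posterior precision = 1/σ₀² + n/σ² = 1/760.6564 + 9/265.3641 = (σ² + n·σ₀²)/(σ₀²σ²) = 7111.2717/(760.6564·265.3641); posterior variance σₙ² = σ₀²σ²/(σ² + n·σ₀²) = 760.6564·265.3641/7111.2717 = 28.384642.

28.384642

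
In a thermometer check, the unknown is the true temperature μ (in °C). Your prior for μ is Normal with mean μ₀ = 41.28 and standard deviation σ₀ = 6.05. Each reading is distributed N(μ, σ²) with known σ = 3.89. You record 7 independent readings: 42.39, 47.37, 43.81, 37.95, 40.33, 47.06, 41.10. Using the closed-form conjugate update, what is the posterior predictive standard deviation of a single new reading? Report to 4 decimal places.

For Normal data with known variance σ², a Normal(μ₀, σ₀²) prior on μ is conjugate. Posterior precision = 1/σ₀² + n/σ²; posterior mean is the precision-weighted average of μ₀ and x̄.
σ₀² = 6.05² = 36.6025, σ² = 3.89² = 15.1321; σ² + n·σ₀² = 15.1321 + 7·36.6025 = 271.3496.
Posterior precision = 1/σ₀² + n/σ² = 1/36.6025 + 7/15.1321 = (σ² + n·σ₀²)/(σ₀²σ²) = 271.3496/(36.6025·15.1321); posterior variance σₙ² = σ₀²σ²/(σ² + n·σ₀²) = 36.6025·15.1321/271.3496 = 2.041177.
Predictive variance for one new observation = σₙ² + σ² = 36.6025·15.1321/271.3496 + 15.1321 = σ²·(σ₀² + 271.3496)/271.3496 = 15.1321·307.9521/271.3496 = 17.173277; SD = √(15.1321·307.9521/271.3496) = 4.1441.

4.1441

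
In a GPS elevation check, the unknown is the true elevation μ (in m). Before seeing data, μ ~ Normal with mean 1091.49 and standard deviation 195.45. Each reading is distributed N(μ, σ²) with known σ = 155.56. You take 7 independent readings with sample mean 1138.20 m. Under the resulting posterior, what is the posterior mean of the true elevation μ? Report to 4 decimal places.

1134.3237

For Normal data with known variance σ², a Normal(μ₀, σ₀²) prior on μ is conjugate. Posterior precision = 1/σ₀² + n/σ²; posterior mean is the precision-weighted average of μ₀ and x̄.
n·x̄ = 7·1138.20 = 7967.4.
σ₀² = 195.45² = 38200.7025, σ² = 155.56² = 24198.9136; σ² + n·σ₀² = 24198.9136 + 7·38200.7025 = 291603.8311.
Posterior mean = (μ₀/σ₀² + n·x̄/σ²)/(1/σ₀² + n/σ²) = (σ²·μ₀ + σ₀²·n·x̄)/(σ² + n·σ₀²) = (24198.9136·1091.49 + 38200.7025·7967.4)/291603.8311 = 330773149.303764/291603.8311 = 1134.3237.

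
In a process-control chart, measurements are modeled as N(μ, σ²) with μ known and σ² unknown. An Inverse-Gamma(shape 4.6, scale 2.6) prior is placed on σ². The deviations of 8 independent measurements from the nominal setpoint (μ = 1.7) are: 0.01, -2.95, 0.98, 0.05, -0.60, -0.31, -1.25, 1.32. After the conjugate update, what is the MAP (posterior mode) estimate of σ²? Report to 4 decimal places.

0.9701

With known mean μ and an Inverse-Gamma(α, β) prior on σ², the Normal likelihood is conjugate: posterior is Inv-Gamma(α + n/2, β + Σ(xᵢ−μ)²/2).
Σ(xᵢ−μ)² = (0.01)² + (-2.95)² + (0.98)² + (0.05)² + (-0.60)² + (-0.31)² + (-1.25)² + (1.32)² = 13.4265.
Posterior: Inv-Gamma(4.6 + 8/2, 2.6 + 13.4265/2) = Inv-Gamma(8.60, 9.31325).
Mode = β/(α+1) = 9.31325/9.60 = 0.9701.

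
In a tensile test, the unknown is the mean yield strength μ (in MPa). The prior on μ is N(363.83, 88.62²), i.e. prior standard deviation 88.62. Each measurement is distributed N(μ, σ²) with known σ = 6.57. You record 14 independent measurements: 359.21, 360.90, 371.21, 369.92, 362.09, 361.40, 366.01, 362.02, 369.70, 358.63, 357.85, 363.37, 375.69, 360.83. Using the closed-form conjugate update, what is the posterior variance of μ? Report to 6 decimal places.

For Normal data with known variance σ², a Normal(μ₀, σ₀²) prior on μ is conjugate. Posterior precision = 1/σ₀² + n/σ²; posterior mean is the precision-weighted average of μ₀ and x̄.
σ₀² = 88.62² = 7853.5044, σ² = 6.57² = 43.1649; σ² + n·σ₀² = 43.1649 + 14·7853.5044 = 109992.2265.
Posterior precision = 1/σ₀² + n/σ² = 1/7853.5044 + 14/43.1649 = (σ² + n·σ₀²)/(σ₀²σ²) = 109992.2265/(7853.5044·43.1649); posterior variance σₙ² = σ₀²σ²/(σ² + n·σ₀²) = 7853.5044·43.1649/109992.2265 = 3.081997.

3.081997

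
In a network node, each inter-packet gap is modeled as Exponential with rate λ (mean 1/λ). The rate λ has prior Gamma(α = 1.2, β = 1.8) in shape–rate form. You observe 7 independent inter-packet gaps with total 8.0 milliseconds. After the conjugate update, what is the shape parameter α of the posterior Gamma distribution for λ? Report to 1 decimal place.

8.2

With a Gamma(shape α, rate β) prior on the exponential rate λ, the posterior after n observations with total T = Σxᵢ is Gamma(α+n, β+T).
Posterior: Gamma(1.2+7, 1.8+8.0) = Gamma(8.2, 9.8).
Posterior α = 8.2.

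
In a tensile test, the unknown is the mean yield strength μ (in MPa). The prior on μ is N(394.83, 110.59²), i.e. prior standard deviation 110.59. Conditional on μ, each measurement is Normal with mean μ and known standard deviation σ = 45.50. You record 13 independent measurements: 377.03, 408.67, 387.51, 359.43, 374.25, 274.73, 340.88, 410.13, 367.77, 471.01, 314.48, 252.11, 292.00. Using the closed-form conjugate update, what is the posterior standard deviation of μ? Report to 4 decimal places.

For Normal data with known variance σ², a Normal(μ₀, σ₀²) prior on μ is conjugate. Posterior precision = 1/σ₀² + n/σ²; posterior mean is the precision-weighted average of μ₀ and x̄.
σ₀² = 110.59² = 12230.1481, σ² = 45.50² = 2070.25; σ² + n·σ₀² = 2070.25 + 13·12230.1481 = 161062.1753.
Posterior precision = 1/σ₀² + n/σ² = 1/12230.1481 + 13/2070.25 = (σ² + n·σ₀²)/(σ₀²σ²) = 161062.1753/(12230.1481·2070.25); posterior variance σₙ² = σ₀²σ²/(σ² + n·σ₀²) = 12230.1481·2070.25/161062.1753 = 157.203043.
Posterior SD = √σₙ² = √(12230.1481·2070.25/161062.1753) = 12.5381.

12.5381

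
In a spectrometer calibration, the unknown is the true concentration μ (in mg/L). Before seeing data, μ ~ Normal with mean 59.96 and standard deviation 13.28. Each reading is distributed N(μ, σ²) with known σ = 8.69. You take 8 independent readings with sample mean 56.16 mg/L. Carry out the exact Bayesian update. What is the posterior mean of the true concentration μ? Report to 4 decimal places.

For Normal data with known variance σ², a Normal(μ₀, σ₀²) prior on μ is conjugate. Posterior precision = 1/σ₀² + n/σ²; posterior mean is the precision-weighted average of μ₀ and x̄.
n·x̄ = 8·56.16 = 449.28.
σ₀² = 13.28² = 176.3584, σ² = 8.69² = 75.5161; σ² + n·σ₀² = 75.5161 + 8·176.3584 = 1486.3833.
Posterior mean = (μ₀/σ₀² + n·x̄/σ²)/(1/σ₀² + n/σ²) = (σ²·μ₀ + σ₀²·n·x̄)/(σ² + n·σ₀²) = (75.5161·59.96 + 176.3584·449.28)/1486.3833 = 83762.247308/1486.3833 = 56.3531.

56.3531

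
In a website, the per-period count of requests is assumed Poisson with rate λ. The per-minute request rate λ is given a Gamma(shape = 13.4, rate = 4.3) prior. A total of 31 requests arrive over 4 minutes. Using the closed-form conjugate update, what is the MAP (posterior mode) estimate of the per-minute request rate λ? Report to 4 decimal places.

With a Gamma(shape α, rate β) prior, the Poisson likelihood is conjugate: the posterior is Gamma(α + ΣXᵢ, β + n).
Posterior: Gamma(α+S, β+n) = Gamma(13.4+31, 4.3+4) = Gamma(44.4, 8.3).
Mode of Gamma(α,β) for α≥1 is (α−1)/β = 43.4/8.3 = 5.2289.

5.2289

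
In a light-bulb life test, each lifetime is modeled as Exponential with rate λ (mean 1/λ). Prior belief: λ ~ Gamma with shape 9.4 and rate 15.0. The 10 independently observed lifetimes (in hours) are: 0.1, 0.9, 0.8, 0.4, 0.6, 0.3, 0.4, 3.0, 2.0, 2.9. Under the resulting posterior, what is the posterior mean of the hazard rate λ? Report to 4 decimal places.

0.7348

With a Gamma(shape α, rate β) prior on the exponential rate λ, the posterior after n observations with total T = Σxᵢ is Gamma(α+n, β+T).
Sum of observations T = 11.4 hours; n = 10.
Posterior: Gamma(9.4+10, 15.0+11.4) = Gamma(19.4, 26.4).
Posterior mean of λ = α/β = 19.4/26.4 = 0.7348.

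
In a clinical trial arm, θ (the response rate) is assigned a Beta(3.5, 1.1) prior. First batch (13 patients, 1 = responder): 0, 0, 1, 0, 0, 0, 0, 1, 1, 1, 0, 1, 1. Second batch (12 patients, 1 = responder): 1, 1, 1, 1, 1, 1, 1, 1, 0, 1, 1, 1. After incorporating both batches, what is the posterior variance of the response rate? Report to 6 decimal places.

0.006958

The Beta prior is conjugate to a Binomial/Bernoulli likelihood; the update adds successes to α and failures to β.
After batch 1: Beta(3.5+6, 1.1+7) = Beta(9.5, 8.1).
After batch 2: Beta(9.5+11, 8.1+1) = Beta(20.5, 9.1).
Var = αβ/((α+β)²(α+β+1)) = 20.5·9.1/(29.6²·30.6) = 0.006958.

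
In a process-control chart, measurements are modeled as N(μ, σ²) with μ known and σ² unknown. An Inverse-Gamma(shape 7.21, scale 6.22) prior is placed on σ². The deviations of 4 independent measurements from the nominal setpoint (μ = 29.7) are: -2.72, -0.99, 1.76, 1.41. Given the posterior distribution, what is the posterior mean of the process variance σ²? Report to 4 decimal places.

1.5776

With known mean μ and an Inverse-Gamma(α, β) prior on σ², the Normal likelihood is conjugate: posterior is Inv-Gamma(α + n/2, β + Σ(xᵢ−μ)²/2).
Σ(xᵢ−μ)² = (-2.72)² + (-0.99)² + (1.76)² + (1.41)² = 13.4642.
Posterior: Inv-Gamma(7.21 + 4/2, 6.22 + 13.4642/2) = Inv-Gamma(9.21, 12.95210).
E[σ²|data] = β/(α−1) = 12.95210/8.21 = 1.5776.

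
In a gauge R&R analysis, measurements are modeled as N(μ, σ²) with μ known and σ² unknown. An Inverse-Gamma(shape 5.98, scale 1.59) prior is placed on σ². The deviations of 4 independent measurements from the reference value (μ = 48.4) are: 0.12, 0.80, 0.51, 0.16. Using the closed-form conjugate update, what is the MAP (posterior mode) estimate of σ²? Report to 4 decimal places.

With known mean μ and an Inverse-Gamma(α, β) prior on σ², the Normal likelihood is conjugate: posterior is Inv-Gamma(α + n/2, β + Σ(xᵢ−μ)²/2).
Σ(xᵢ−μ)² = (0.12)² + (0.80)² + (0.51)² + (0.16)² = 0.9401.
Posterior: Inv-Gamma(5.98 + 4/2, 1.59 + 0.9401/2) = Inv-Gamma(7.98, 2.06005).
Mode = β/(α+1) = 2.06005/8.98 = 0.2294.

0.2294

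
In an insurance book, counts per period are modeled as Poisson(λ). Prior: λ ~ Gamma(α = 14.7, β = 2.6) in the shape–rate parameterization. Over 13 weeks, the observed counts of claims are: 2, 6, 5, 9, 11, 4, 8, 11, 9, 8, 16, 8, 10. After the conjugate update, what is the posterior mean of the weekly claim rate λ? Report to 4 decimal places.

With a Gamma(shape α, rate β) prior, the Poisson likelihood is conjugate: the posterior is Gamma(α + ΣXᵢ, β + n).
Sum of counts S = 107 over n = 13 weeks.
Posterior: Gamma(α+S, β+n) = Gamma(14.7+107, 2.6+13) = Gamma(121.7, 15.6).
Posterior mean = α/β = 121.7/15.6 = 7.8013.

7.8013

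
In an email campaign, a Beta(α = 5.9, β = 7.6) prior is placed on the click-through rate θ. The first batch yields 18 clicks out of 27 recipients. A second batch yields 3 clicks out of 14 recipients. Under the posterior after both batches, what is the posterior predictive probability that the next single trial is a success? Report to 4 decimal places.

0.4936

The Beta prior is conjugate to a Binomial/Bernoulli likelihood; the update adds successes to α and failures to β.
After batch 1: Beta(5.9+18, 7.6+9) = Beta(23.9, 16.6).
After batch 2: Beta(23.9+3, 16.6+11) = Beta(26.9, 27.6).
For a single future Bernoulli trial, P(success | data) = α/(α+β) = 0.4936.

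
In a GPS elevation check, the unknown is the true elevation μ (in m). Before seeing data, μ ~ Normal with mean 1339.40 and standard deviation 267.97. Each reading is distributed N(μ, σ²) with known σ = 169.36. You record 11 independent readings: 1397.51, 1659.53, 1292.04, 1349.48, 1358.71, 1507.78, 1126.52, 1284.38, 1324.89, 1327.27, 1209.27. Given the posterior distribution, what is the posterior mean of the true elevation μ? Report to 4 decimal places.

1348.5215

For Normal data with known variance σ², a Normal(μ₀, σ₀²) prior on μ is conjugate. Posterior precision = 1/σ₀² + n/σ²; posterior mean is the precision-weighted average of μ₀ and x̄.
Σxᵢ = 1397.51 + 1659.53 + 1292.04 + 1349.48 + 1358.71 + 1507.78 + 1126.52 + 1284.38 + 1324.89 + 1327.27 + 1209.27 = 14837.38, so n·x̄ = 14837.38.
σ₀² = 267.97² = 71807.9209, σ² = 169.36² = 28682.8096; σ² + n·σ₀² = 28682.8096 + 11·71807.9209 = 818569.9395.
Posterior mean = (μ₀/σ₀² + n·x̄/σ²)/(1/σ₀² + n/σ²) = (σ²·μ₀ + σ₀²·n·x̄)/(σ² + n·σ₀²) = (28682.8096·1339.40 + 71807.9209·14837.38)/818569.9395 = 1103859164.581482/818569.9395 = 1348.5215.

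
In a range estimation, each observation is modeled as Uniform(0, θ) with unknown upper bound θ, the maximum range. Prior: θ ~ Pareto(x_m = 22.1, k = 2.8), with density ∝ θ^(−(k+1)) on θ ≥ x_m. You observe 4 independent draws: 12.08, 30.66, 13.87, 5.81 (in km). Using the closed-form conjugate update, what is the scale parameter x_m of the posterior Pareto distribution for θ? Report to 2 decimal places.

30.66

A Pareto(scale x_m, shape k) prior on the upper bound θ of Uniform(0, θ) is conjugate: posterior is Pareto(max(x_m, max xᵢ), k + n).
Sample maximum = 30.66; prior scale x_m = 22.1 → posterior scale = max = 30.66.
Posterior shape = 2.8 + 4 = 6.8.
Posterior scale x_m = 30.66.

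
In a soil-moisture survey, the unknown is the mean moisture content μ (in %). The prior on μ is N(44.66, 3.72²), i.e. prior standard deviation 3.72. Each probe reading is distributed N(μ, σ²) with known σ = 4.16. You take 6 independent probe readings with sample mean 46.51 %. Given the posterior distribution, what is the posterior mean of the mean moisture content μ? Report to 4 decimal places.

For Normal data with known variance σ², a Normal(μ₀, σ₀²) prior on μ is conjugate. Posterior precision = 1/σ₀² + n/σ²; posterior mean is the precision-weighted average of μ₀ and x̄.
n·x̄ = 6·46.51 = 279.06.
σ₀² = 3.72² = 13.8384, σ² = 4.16² = 17.3056; σ² + n·σ₀² = 17.3056 + 6·13.8384 = 100.336.
Posterior mean = (μ₀/σ₀² + n·x̄/σ²)/(1/σ₀² + n/σ²) = (σ²·μ₀ + σ₀²·n·x̄)/(σ² + n·σ₀²) = (17.3056·44.66 + 13.8384·279.06)/100.336 = 4634.612/100.336 = 46.1909.

46.1909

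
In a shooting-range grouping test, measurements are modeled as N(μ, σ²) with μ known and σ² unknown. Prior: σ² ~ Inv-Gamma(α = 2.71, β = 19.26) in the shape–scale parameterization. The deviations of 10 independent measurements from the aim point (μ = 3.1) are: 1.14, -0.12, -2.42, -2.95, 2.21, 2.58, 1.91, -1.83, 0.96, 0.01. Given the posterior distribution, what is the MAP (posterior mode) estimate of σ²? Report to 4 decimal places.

With known mean μ and an Inverse-Gamma(α, β) prior on σ², the Normal likelihood is conjugate: posterior is Inv-Gamma(α + n/2, β + Σ(xᵢ−μ)²/2).
Σ(xᵢ−μ)² = (1.14)² + (-0.12)² + (-2.42)² + (-2.95)² + (2.21)² + (2.58)² + (1.91)² + (-1.83)² + (0.96)² + (0.01)² = 35.3321.
Posterior: Inv-Gamma(2.71 + 10/2, 19.26 + 35.3321/2) = Inv-Gamma(7.71, 36.92605).
Mode = β/(α+1) = 36.92605/8.71 = 4.2395.

4.2395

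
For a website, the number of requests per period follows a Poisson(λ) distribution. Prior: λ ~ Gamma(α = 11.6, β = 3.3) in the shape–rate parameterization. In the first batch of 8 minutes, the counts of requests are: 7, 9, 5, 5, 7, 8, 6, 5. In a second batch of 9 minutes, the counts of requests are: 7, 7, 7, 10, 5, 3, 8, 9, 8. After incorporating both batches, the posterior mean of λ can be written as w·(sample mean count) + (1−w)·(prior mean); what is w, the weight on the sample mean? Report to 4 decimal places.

0.8374

With a Gamma(shape α, rate β) prior, the Poisson likelihood is conjugate: the posterior is Gamma(α + ΣXᵢ, β + n).
Total number of minutes: n = 8 + 9 = 17.
Posterior mean = (α₀+S)/(β₀+n) = [n/(β₀+n)]·(S/n) + [β₀/(β₀+n)]·(α₀/β₀), so only n and β₀ enter the weight.
Weight on data w = n/(β₀+n) = 17/(3.3+17) = 17/20.3 = 0.8374.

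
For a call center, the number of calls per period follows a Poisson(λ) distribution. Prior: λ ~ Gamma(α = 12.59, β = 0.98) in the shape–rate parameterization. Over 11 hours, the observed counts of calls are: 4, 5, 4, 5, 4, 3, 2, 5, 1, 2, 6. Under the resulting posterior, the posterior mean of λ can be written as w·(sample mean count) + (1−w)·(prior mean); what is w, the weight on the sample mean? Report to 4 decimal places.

With a Gamma(shape α, rate β) prior, the Poisson likelihood is conjugate: the posterior is Gamma(α + ΣXᵢ, β + n).
Posterior mean = (α₀+S)/(β₀+n) = [n/(β₀+n)]·(S/n) + [β₀/(β₀+n)]·(α₀/β₀), so only n and β₀ enter the weight.
Weight on data w = n/(β₀+n) = 11/(0.98+11) = 11/11.98 = 0.9182.

0.9182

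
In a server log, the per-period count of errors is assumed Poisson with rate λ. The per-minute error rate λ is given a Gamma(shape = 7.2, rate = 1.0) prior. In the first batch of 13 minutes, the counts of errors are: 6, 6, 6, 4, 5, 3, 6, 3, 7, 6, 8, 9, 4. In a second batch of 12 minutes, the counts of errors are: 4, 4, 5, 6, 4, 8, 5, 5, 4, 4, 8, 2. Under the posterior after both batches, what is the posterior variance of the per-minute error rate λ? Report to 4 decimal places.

With a Gamma(shape α, rate β) prior, the Poisson likelihood is conjugate: the posterior is Gamma(α + ΣXᵢ, β + n).
Batch 1: sum of counts S = 73 over n = 13 minutes.
After batch 1: Gamma(α+S, β+n) = Gamma(7.2+73, 1.0+13) = Gamma(80.2, 14.0).
Batch 2: sum of counts S = 59 over n = 12 minutes.
After batch 2: Gamma(α+S, β+n) = Gamma(80.2+59, 14.0+12) = Gamma(139.2, 26.0).
Var = α/β² = 139.2/26.0² = 0.2059.

0.2059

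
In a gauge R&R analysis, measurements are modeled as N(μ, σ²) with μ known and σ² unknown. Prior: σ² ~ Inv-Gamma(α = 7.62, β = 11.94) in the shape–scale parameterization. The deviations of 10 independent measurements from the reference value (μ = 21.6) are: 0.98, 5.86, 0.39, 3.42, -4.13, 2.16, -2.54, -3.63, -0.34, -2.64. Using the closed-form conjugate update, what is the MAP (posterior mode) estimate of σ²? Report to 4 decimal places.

4.3856

With known mean μ and an Inverse-Gamma(α, β) prior on σ², the Normal likelihood is conjugate: posterior is Inv-Gamma(α + n/2, β + Σ(xᵢ−μ)²/2).
Σ(xᵢ−μ)² = (0.98)² + (5.86)² + (0.39)² + (3.42)² + (-4.13)² + (2.16)² + (-2.54)² + (-3.63)² + (-0.34)² + (-2.64)² = 95.5847.
Posterior: Inv-Gamma(7.62 + 10/2, 11.94 + 95.5847/2) = Inv-Gamma(12.62, 59.73235).
Mode = β/(α+1) = 59.73235/13.62 = 4.3856.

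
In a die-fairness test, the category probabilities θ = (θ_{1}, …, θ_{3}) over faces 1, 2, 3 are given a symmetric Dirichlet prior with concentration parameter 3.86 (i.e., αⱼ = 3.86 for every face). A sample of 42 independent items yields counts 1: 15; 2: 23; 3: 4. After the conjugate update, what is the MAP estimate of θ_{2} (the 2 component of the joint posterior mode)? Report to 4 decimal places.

The Dirichlet prior is conjugate to the Multinomial likelihood: each posterior αⱼ = prior αⱼ + observed count nⱼ.
Posterior concentration: (18.86, 26.86, 7.86), total = 53.58.
Joint mode component: (α_{2}−1)/(Σα−K) = 25.86/50.58 = 0.5113.

0.5113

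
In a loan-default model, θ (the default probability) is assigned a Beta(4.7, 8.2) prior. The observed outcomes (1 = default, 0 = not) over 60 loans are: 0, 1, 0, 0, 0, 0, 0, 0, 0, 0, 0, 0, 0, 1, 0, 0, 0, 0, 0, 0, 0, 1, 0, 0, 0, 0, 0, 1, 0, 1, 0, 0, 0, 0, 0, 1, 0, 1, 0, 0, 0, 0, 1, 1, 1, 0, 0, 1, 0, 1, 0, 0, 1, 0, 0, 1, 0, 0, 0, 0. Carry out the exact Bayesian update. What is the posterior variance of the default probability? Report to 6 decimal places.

The Beta prior is conjugate to a Binomial/Bernoulli likelihood; the update adds successes to α and failures to β.
Posterior: Beta(α+k, β+n−k) = Beta(4.7+14, 8.2+46) = Beta(18.7, 54.2).
Var = αβ/((α+β)²(α+β+1)) = 18.7·54.2/(72.9²·73.9) = 0.002581.

0.002581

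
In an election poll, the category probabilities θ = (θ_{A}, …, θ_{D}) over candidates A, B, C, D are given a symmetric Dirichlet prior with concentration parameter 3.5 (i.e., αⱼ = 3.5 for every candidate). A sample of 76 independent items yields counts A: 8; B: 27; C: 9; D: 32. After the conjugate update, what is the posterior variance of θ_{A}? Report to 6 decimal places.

0.001225

The Dirichlet prior is conjugate to the Multinomial likelihood: each posterior αⱼ = prior αⱼ + observed count nⱼ.
Posterior concentration: (11.5, 30.5, 12.5, 35.5), total = 90.0.
Var[θ_j] = α_j(Σα−α_j)/((Σα)²(Σα+1)) = 11.5·78.5/(90.0²·91.0) = 0.001225.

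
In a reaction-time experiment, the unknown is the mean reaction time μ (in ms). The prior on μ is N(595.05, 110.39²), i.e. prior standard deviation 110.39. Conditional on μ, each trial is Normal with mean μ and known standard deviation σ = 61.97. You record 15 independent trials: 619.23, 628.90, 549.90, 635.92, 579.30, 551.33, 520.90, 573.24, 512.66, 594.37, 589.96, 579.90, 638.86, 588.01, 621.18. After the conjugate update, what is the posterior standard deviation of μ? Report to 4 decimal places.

15.8351

For Normal data with known variance σ², a Normal(μ₀, σ₀²) prior on μ is conjugate. Posterior precision = 1/σ₀² + n/σ²; posterior mean is the precision-weighted average of μ₀ and x̄.
σ₀² = 110.39² = 12185.9521, σ² = 61.97² = 3840.2809; σ² + n·σ₀² = 3840.2809 + 15·12185.9521 = 186629.5624.
Posterior precision = 1/σ₀² + n/σ² = 1/12185.9521 + 15/3840.2809 = (σ² + n·σ₀²)/(σ₀²σ²) = 186629.5624/(12185.9521·3840.2809); posterior variance σₙ² = σ₀²σ²/(σ² + n·σ₀²) = 12185.9521·3840.2809/186629.5624 = 250.750623.
Posterior SD = √σₙ² = √(12185.9521·3840.2809/186629.5624) = 15.8351.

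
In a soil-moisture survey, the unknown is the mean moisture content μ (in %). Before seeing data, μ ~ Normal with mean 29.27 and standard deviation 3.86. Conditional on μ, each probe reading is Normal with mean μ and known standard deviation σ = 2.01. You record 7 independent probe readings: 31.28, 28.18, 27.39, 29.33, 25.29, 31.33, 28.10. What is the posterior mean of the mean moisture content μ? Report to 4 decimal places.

28.7213

For Normal data with known variance σ², a Normal(μ₀, σ₀²) prior on μ is conjugate. Posterior precision = 1/σ₀² + n/σ²; posterior mean is the precision-weighted average of μ₀ and x̄.
Σxᵢ = 31.28 + 28.18 + 27.39 + 29.33 + 25.29 + 31.33 + 28.10 = 200.9, so n·x̄ = 200.9.
σ₀² = 3.86² = 14.8996, σ² = 2.01² = 4.0401; σ² + n·σ₀² = 4.0401 + 7·14.8996 = 108.3373.
Posterior mean = (μ₀/σ₀² + n·x̄/σ²)/(1/σ₀² + n/σ²) = (σ²·μ₀ + σ₀²·n·x̄)/(σ² + n·σ₀²) = (4.0401·29.27 + 14.8996·200.9)/108.3373 = 3111.583367/108.3373 = 28.7213.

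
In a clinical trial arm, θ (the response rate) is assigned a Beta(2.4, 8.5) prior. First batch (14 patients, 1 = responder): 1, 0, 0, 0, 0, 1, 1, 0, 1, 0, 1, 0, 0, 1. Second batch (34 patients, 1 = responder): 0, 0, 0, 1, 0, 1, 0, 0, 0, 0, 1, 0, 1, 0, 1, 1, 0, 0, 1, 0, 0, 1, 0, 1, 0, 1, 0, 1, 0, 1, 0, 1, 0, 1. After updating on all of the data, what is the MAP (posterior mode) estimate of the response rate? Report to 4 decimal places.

The Beta prior is conjugate to a Binomial/Bernoulli likelihood; the update adds successes to α and failures to β.
After batch 1: Beta(2.4+6, 8.5+8) = Beta(8.4, 16.5).
After batch 2: Beta(8.4+14, 16.5+20) = Beta(22.4, 36.5).
Mode of Beta(a,b) for a,b>1 is (a−1)/(a+b−2) = 21.4/56.9 = 0.3761.

0.3761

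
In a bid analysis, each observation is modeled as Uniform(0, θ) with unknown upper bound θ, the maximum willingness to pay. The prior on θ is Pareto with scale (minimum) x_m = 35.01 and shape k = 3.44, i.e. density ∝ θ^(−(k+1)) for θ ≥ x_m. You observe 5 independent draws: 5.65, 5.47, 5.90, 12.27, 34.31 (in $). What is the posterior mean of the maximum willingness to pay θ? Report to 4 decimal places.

39.7156

A Pareto(scale x_m, shape k) prior on the upper bound θ of Uniform(0, θ) is conjugate: posterior is Pareto(max(x_m, max xᵢ), k + n).
Sample maximum = 34.31; prior scale x_m = 35.01 → posterior scale = max = 35.01.
Posterior shape = 3.44 + 5 = 8.44.
E[θ|data] = k·x_m/(k−1) = 8.44·35.01/7.44 = 39.7156.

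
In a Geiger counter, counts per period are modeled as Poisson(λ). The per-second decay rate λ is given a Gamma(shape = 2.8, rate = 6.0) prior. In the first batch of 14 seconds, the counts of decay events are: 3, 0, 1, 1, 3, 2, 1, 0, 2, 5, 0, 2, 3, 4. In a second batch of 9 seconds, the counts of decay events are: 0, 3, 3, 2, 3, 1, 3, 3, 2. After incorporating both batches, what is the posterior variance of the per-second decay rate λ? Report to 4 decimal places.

With a Gamma(shape α, rate β) prior, the Poisson likelihood is conjugate: the posterior is Gamma(α + ΣXᵢ, β + n).
Batch 1: sum of counts S = 27 over n = 14 seconds.
After batch 1: Gamma(α+S, β+n) = Gamma(2.8+27, 6.0+14) = Gamma(29.8, 20.0).
Batch 2: sum of counts S = 20 over n = 9 seconds.
After batch 2: Gamma(α+S, β+n) = Gamma(29.8+20, 20.0+9) = Gamma(49.8, 29.0).
Var = α/β² = 49.8/29.0² = 0.0592.

0.0592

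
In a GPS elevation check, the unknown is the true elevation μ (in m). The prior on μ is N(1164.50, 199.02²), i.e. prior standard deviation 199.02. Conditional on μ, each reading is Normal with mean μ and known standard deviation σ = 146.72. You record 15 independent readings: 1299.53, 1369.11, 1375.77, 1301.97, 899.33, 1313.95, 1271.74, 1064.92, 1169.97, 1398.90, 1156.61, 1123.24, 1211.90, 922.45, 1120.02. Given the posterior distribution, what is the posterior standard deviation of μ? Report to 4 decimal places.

37.2148

For Normal data with known variance σ², a Normal(μ₀, σ₀²) prior on μ is conjugate. Posterior precision = 1/σ₀² + n/σ²; posterior mean is the precision-weighted average of μ₀ and x̄.
σ₀² = 199.02² = 39608.9604, σ² = 146.72² = 21526.7584; σ² + n·σ₀² = 21526.7584 + 15·39608.9604 = 615661.1644.
Posterior precision = 1/σ₀² + n/σ² = 1/39608.9604 + 15/21526.7584 = (σ² + n·σ₀²)/(σ₀²σ²) = 615661.1644/(39608.9604·21526.7584); posterior variance σₙ² = σ₀²σ²/(σ² + n·σ₀²) = 39608.9604·21526.7584/615661.1644 = 1384.937966.
Posterior SD = √σₙ² = √(39608.9604·21526.7584/615661.1644) = 37.2148.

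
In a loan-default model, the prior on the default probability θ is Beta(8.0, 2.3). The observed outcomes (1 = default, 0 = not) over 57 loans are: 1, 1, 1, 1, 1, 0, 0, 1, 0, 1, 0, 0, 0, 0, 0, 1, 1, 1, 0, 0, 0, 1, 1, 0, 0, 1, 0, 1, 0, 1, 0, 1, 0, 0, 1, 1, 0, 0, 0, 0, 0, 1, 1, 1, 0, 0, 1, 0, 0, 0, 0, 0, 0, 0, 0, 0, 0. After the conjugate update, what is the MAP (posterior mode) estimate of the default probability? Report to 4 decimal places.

The Beta prior is conjugate to a Binomial/Bernoulli likelihood; the update adds successes to α and failures to β.
Posterior: Beta(α+k, β+n−k) = Beta(8.0+22, 2.3+35) = Beta(30.0, 37.3).
Mode of Beta(a,b) for a,b>1 is (a−1)/(a+b−2) = 29.0/65.3 = 0.4441.

0.4441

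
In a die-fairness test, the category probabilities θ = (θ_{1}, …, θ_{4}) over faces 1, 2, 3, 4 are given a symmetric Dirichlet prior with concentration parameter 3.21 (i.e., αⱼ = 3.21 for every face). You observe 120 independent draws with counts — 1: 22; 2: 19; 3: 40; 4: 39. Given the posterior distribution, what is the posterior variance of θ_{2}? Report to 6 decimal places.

The Dirichlet prior is conjugate to the Multinomial likelihood: each posterior αⱼ = prior αⱼ + observed count nⱼ.
Posterior concentration: (25.21, 22.21, 43.21, 42.21), total = 132.84.
Var[θ_j] = α_j(Σα−α_j)/((Σα)²(Σα+1)) = 22.21·110.63/(132.84²·133.84) = 0.001040.

0.001040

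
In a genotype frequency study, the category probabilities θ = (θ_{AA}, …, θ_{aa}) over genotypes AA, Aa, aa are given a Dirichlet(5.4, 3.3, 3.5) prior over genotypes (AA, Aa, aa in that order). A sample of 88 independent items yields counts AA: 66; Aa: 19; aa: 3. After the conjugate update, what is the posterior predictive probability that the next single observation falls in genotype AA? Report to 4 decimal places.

0.7126

The Dirichlet prior is conjugate to the Multinomial likelihood: each posterior αⱼ = prior αⱼ + observed count nⱼ.
Posterior concentration: (71.4, 22.3, 6.5), total = 100.2.
P(next = AA | data) = α_{AA}/Σα = 0.7126.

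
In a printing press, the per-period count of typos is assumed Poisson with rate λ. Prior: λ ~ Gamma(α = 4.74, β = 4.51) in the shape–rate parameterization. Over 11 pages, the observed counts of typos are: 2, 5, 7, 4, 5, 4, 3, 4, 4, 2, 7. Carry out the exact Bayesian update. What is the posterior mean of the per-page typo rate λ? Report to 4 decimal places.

3.3359

With a Gamma(shape α, rate β) prior, the Poisson likelihood is conjugate: the posterior is Gamma(α + ΣXᵢ, β + n).
Sum of counts S = 47 over n = 11 pages.
Posterior: Gamma(α+S, β+n) = Gamma(4.74+47, 4.51+11) = Gamma(51.74, 15.51).
Posterior mean = α/β = 51.74/15.51 = 3.3359.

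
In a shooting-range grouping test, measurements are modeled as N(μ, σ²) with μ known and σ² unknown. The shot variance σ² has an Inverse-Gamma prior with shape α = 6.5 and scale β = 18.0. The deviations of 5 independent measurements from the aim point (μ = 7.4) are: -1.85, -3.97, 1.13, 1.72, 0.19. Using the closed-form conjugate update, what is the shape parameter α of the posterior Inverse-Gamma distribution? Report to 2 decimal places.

With known mean μ and an Inverse-Gamma(α, β) prior on σ², the Normal likelihood is conjugate: posterior is Inv-Gamma(α + n/2, β + Σ(xᵢ−μ)²/2).
Σ(xᵢ−μ)² = (-1.85)² + (-3.97)² + (1.13)² + (1.72)² + (0.19)² = 23.4548.
Posterior: Inv-Gamma(6.5 + 5/2, 18.0 + 23.4548/2) = Inv-Gamma(9.00, 29.72740).
Posterior α = 9.00.

9.00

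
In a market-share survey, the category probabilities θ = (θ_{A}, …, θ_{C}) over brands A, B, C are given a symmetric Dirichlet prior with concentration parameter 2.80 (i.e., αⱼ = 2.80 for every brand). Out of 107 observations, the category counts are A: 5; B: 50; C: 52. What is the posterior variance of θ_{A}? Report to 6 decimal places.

The Dirichlet prior is conjugate to the Multinomial likelihood: each posterior αⱼ = prior αⱼ + observed count nⱼ.
Posterior concentration: (7.80, 52.80, 54.80), total = 115.40.
Var[θ_j] = α_j(Σα−α_j)/((Σα)²(Σα+1)) = 7.80·107.60/(115.40²·116.40) = 0.000541.

0.000541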